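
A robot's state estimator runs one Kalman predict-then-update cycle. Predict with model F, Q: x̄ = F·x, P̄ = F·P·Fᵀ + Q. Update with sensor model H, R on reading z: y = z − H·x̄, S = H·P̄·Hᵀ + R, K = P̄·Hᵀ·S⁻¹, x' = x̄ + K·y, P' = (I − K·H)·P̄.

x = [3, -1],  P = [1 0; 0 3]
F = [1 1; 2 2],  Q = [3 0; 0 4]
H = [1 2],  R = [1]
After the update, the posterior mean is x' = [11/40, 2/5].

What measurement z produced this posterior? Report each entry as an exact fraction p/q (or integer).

z = [1]

x̄ = F·x = [2, 4]
P̄ = F·P·Fᵀ + Q = [7 8; 8 20]
S = H·P̄·Hᵀ + R = [120]
K = P̄·Hᵀ·S⁻¹ = [23/120; 2/5]
x' − x̄ = [-69/40, -18/5] = K·y
y = (KᵀK)⁻¹·Kᵀ·(x' − x̄) = [-9]
z = y + H·x̄ = [-9] + [10] = [1]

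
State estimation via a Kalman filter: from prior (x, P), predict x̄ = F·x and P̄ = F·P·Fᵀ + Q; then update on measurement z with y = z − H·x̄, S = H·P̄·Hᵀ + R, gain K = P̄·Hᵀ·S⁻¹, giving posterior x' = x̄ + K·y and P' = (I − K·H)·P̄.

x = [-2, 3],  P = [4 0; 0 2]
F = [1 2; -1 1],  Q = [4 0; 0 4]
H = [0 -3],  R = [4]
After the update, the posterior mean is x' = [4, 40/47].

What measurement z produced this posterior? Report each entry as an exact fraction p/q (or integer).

z = [-2]

x̄ = F·x = [4, 5]
P̄ = F·P·Fᵀ + Q = [16 0; 0 10]
S = H·P̄·Hᵀ + R = [94]
K = P̄·Hᵀ·S⁻¹ = [0; -15/47]
x' − x̄ = [0, -195/47] = K·y
y = (KᵀK)⁻¹·Kᵀ·(x' − x̄) = [13]
z = y + H·x̄ = [13] + [-15] = [-2]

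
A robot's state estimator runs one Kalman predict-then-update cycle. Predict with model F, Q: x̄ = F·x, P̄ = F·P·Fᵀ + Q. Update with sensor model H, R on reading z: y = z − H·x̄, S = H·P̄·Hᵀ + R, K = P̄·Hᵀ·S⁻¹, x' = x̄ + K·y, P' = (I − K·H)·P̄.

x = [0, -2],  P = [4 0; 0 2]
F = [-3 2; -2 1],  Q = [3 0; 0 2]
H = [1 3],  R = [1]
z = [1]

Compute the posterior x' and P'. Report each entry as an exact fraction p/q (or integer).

x' = [-13/36, 4/9]
P' = [1451/396 -10/9; -10/9 4/9]

x̄ = F·x = [-4, -2]
P̄ = F·P·Fᵀ + Q = [47 28; 28 20]
y = z − H·x̄ = [11]
S = H·P̄·Hᵀ + R = [396]
K = P̄·Hᵀ·S⁻¹ = [131/396; 2/9]
x' = x̄ + K·y = [-13/36, 4/9]
P' = (I − K·H)·P̄ = [1451/396 -10/9; -10/9 4/9]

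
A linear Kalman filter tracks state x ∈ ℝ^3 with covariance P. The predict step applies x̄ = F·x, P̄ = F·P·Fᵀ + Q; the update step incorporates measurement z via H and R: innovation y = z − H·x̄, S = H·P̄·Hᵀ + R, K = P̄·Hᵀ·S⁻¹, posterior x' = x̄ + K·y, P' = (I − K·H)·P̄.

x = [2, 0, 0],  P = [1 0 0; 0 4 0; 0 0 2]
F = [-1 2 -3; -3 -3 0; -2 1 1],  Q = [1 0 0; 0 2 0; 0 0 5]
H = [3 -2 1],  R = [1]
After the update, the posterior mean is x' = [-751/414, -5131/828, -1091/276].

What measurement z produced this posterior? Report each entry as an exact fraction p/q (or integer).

z = [3]

x̄ = F·x = [-2, -6, -4]
P̄ = F·P·Fᵀ + Q = [36 -21 4; -21 47 -6; 4 -6 15]
S = H·P̄·Hᵀ + R = [828]
K = P̄·Hᵀ·S⁻¹ = [77/414; -163/828; 13/276]
x' − x̄ = [77/414, -163/828, 13/276] = K·y
y = (KᵀK)⁻¹·Kᵀ·(x' − x̄) = [1]
z = y + H·x̄ = [1] + [2] = [3]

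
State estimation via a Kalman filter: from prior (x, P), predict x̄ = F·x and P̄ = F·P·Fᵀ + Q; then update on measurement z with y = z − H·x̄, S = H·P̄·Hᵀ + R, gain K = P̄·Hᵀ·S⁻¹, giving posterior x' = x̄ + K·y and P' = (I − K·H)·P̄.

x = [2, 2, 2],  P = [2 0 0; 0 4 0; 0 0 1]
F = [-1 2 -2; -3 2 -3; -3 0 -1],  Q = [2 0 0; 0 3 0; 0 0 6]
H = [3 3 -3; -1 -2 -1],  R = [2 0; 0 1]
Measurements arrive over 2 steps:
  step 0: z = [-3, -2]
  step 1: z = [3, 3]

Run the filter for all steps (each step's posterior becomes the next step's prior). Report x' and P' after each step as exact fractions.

step 0: x̄ = F·x = [-2, -8, -8]
step 0: P̄ = F·P·Fᵀ + Q = [24 28 8; 28 46 21; 8 21 25]
step 0: y = z − H·x̄ = [3, -28]
step 0: S = H·P̄·Hᵀ + R = [839 -462; -462 446]
step 0: K = P̄·Hᵀ·S⁻¹ = [9108/80375 -6424/80375; 2886/80375 -44841/160750; -14649/80375 -57381/160750]
step 0: x' = x̄ + K·y = [46446/80375, -6568/80375, 116387/80375]
step 0: P' = (I − K·H)·P̄ = [161432/80375 -103456/80375 51904/80375; -103456/80375 154171/160750 -56589/160750; 51904/80375 -56589/160750 66751/160750]
step 1: x̄ = F·x = [-292356/80375, -100327/16075, -10229/3215]
step 1: P̄ = F·P·Fᵀ + Q = [1611822/80375 514124/16075 63668/3215; 514124/16075 385441/6430 45651/1286; 63668/3215 45651/1286 36479/1286]
step 1: y = z − H·x̄ = [1855923/80375, -1310226/80375]
step 1: S = H·P̄·Hᵀ + R = [44811883/80375 -41479746/80375; -41479746/80375 96245629/160750]
step 1: K = P̄·Hᵀ·S⁻¹ = [693817278/10846770881 -1282850092/10846770881; 748917159/10846770881 -2748917753/10846770881; -2108692104/10846770881 -3976461517/10846770881]
step 1: x' = x̄ + K·y = [-2520977406/10846770881, -5592333668/10846770881, -18380060861/10846770881]
step 1: P' = (I − K·H)·P̄ = [17237705110/10846770881 -10910005092/10846770881 5865155166/10846770881; -10910005092/10846770881 8356068681/10846770881 -3053214517/10846770881; 5865155166/10846770881 -3053214517/10846770881 4217735385/10846770881]

step 0: x' = [46446/80375, -6568/80375, 116387/80375], P' = [161432/80375 -103456/80375 51904/80375; -103456/80375 154171/160750 -56589/160750; 51904/80375 -56589/160750 66751/160750]
step 1: x' = [-2520977406/10846770881, -5592333668/10846770881, -18380060861/10846770881], P' = [17237705110/10846770881 -10910005092/10846770881 5865155166/10846770881; -10910005092/10846770881 8356068681/10846770881 -3053214517/10846770881; 5865155166/10846770881 -3053214517/10846770881 4217735385/10846770881]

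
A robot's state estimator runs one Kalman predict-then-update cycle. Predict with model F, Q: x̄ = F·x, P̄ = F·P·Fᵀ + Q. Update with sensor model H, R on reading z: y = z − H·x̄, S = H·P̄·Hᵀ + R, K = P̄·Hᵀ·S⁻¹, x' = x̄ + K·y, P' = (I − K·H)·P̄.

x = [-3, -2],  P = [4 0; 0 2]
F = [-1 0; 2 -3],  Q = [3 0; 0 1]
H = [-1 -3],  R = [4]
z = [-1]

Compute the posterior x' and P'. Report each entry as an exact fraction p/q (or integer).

x̄ = F·x = [3, 0]
P̄ = F·P·Fᵀ + Q = [7 -8; -8 35]
y = z − H·x̄ = [2]
S = H·P̄·Hᵀ + R = [278]
K = P̄·Hᵀ·S⁻¹ = [17/278; -97/278]
x' = x̄ + K·y = [434/139, -97/139]
P' = (I − K·H)·P̄ = [1657/278 -575/278; -575/278 321/278]

x' = [434/139, -97/139]
P' = [1657/278 -575/278; -575/278 321/278]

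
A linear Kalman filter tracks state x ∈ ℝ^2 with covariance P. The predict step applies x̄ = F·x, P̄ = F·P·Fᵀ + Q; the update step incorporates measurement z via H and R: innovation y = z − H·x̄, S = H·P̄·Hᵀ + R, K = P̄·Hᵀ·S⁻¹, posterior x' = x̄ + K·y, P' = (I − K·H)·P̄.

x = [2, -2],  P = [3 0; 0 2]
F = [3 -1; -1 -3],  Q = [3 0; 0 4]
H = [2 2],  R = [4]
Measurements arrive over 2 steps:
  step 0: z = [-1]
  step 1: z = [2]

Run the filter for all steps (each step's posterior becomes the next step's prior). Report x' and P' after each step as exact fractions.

step 0: x̄ = F·x = [8, 4]
step 0: P̄ = F·P·Fᵀ + Q = [32 -3; -3 25]
step 0: y = z − H·x̄ = [-25]
step 0: S = H·P̄·Hᵀ + R = [208]
step 0: K = P̄·Hᵀ·S⁻¹ = [29/104; 11/52]
step 0: x' = x̄ + K·y = [107/104, -67/52]
step 0: P' = (I − K·H)·P̄ = [823/52 -397/26; -397/26 204/13]
step 1: x̄ = F·x = [35/8, 295/104]
step 1: P̄ = F·P·Fᵀ + Q = [1011/4 487/4; 487/4 3611/52]
step 1: y = z − H·x̄ = [-323/26]
step 1: S = H·P̄·Hᵀ + R = [29468/13]
step 1: K = P̄·Hᵀ·S⁻¹ = [9737/29468; 4971/29468]
step 1: x' = x̄ + K·y = [7959/29468, 5458/7367]
step 1: P' = (I − K·H)·P̄ = [38756/7367 -67775/14734; -67775/14734 36373/7367]

step 0: x' = [107/104, -67/52], P' = [823/52 -397/26; -397/26 204/13]
step 1: x' = [7959/29468, 5458/7367], P' = [38756/7367 -67775/14734; -67775/14734 36373/7367]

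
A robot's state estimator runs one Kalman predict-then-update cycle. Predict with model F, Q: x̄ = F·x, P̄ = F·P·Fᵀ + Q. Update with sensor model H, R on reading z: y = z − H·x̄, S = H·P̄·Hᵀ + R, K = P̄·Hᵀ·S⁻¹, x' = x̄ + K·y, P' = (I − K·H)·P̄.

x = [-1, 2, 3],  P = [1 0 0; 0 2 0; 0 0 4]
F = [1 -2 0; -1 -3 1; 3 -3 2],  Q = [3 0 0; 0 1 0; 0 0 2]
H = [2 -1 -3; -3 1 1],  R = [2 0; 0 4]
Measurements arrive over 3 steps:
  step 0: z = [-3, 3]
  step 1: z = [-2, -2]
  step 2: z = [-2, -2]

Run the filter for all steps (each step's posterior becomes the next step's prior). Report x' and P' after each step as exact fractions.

step 0: x' = [-11340/8647, -7515/17294, 4009/17294], P' = [14802/8647 28478/8647 1476/8647; 28478/8647 184881/17294 -21257/17294; 1476/8647 -21257/17294 13533/17294]
step 1: x' = [881759770/334620549, 2072765854/334620549, 37865746/111540183], P' = [999408886/334620549 2487124342/334620549 -35036960/111540183; 2487124342/334620549 7920293359/334620549 -295040735/111540183; -35036960/111540183 -295040735/111540183 33905253/37180061]
step 2: x' = [-144244240560/373148562331, -1665871403812/373148562331, 697219718902/373148562331], P' = [20115962797642/6343525559627 50626031959246/6343525559627 -2300549571556/6343525559627; 50626031959246/6343525559627 320714606159659/12687051119254 -35277896188599/12687051119254; -2300549571556/6343525559627 -35277896188599/12687051119254 11681246976959/12687051119254]

step 0: x̄ = F·x = [-5, -2, -3]
step 0: P̄ = F·P·Fᵀ + Q = [12 11 15; 11 24 23; 15 23 45]
step 0: y = z − H·x̄ = [-4, -7]
step 0: S = H·P̄·Hᵀ + R = [393 -103; -103 71]
step 0: K = P̄·Hᵀ·S⁻¹ = [-1651/8647 -3613/8647; -3599/17294 -1811/17294; -6719/17294 -4145/17294]
step 0: x' = x̄ + K·y = [-11340/8647, -7515/17294, 4009/17294]
step 0: P' = (I − K·H)·P̄ = [14802/8647 28478/8647 1476/8647; 28478/8647 184881/17294 -21257/17294; 1476/8647 -21257/17294 13533/17294]
step 1: x̄ = F·x = [-3825/8647, 24617/8647, -37477/17294]
step 1: P̄ = F·P·Fᵀ + Q = [296593/8647 534096/8647 388213/8647; 534096/8647 1093867/8647 727356/8647; 388213/8647 727356/8647 1284385/17294]
step 1: y = z − H·x̄ = [-82485/17294, -69295/17294]
step 1: S = H·P̄·Hᵀ + R = [11292923/17294 -1537207/17294; -1537207/17294 721685/17294]
step 1: K = P̄·Hᵀ·S⁻¹ = [-86486965/334620549 -154053299/334620549; -145339030/334620549 -106550468/334620549; -40090231/111540183 -22053524/111540183]
step 1: x' = x̄ + K·y = [881759770/334620549, 2072765854/334620549, 37865746/111540183]
step 1: P' = (I − K·H)·P̄ = [999408886/334620549 2487124342/334620549 -35036960/111540183; 2487124342/334620549 7920293359/334620549 -295040735/111540183; -35036960/111540183 -295040735/111540183 33905253/37180061]
step 2: x̄ = F·x = [-3263771938/334620549, -6986460094/334620549, -1115274592/111540183]
step 2: P̄ = F·P·Fᵀ + Q = [23735946601/334620549 45700360456/334620549 10488711598/111540183; 45700360456/334620549 93365517985/334620549 20610983680/111540183; 10488711598/111540183 20610983680/111540183 5195449795/37180061]
step 2: y = z − H·x̄ = [-11165628644/334620549, -128273042/334620549]
step 2: S = H·P̄·Hᵀ + R = [420412625770/334620549 -48760861202/334620549; -48760861202/334620549 15753498325/334620549]
step 2: K = P̄·Hᵀ·S⁻¹ = [-1746228824647/6343525559627 -3005601501309/6343525559627; -6188394878439/12687051119254 -2289935223052/6343525559627; -4484021514251/12687051119254 -1224168972788/6343525559627]
step 2: x' = x̄ + K·y = [-144244240560/373148562331, -1665871403812/373148562331, 697219718902/373148562331]
step 2: P' = (I − K·H)·P̄ = [20115962797642/6343525559627 50626031959246/6343525559627 -2300549571556/6343525559627; 50626031959246/6343525559627 320714606159659/12687051119254 -35277896188599/12687051119254; -2300549571556/6343525559627 -35277896188599/12687051119254 11681246976959/12687051119254]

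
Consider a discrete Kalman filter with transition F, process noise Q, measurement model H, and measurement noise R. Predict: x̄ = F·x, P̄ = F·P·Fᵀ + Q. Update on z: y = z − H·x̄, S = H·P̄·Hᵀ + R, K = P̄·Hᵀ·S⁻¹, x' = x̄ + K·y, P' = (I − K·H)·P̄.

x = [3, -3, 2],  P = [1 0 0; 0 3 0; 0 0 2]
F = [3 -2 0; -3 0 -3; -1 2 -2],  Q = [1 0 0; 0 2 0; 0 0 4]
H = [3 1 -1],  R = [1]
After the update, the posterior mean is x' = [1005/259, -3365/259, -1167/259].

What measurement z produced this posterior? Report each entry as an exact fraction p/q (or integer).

z = [3]

x̄ = F·x = [15, -15, -13]
P̄ = F·P·Fᵀ + Q = [22 -9 -15; -9 29 15; -15 15 25]
S = H·P̄·Hᵀ + R = [259]
K = P̄·Hᵀ·S⁻¹ = [72/259; -13/259; -55/259]
x' − x̄ = [-2880/259, 520/259, 2200/259] = K·y
y = (KᵀK)⁻¹·Kᵀ·(x' − x̄) = [-40]
z = y + H·x̄ = [-40] + [43] = [3]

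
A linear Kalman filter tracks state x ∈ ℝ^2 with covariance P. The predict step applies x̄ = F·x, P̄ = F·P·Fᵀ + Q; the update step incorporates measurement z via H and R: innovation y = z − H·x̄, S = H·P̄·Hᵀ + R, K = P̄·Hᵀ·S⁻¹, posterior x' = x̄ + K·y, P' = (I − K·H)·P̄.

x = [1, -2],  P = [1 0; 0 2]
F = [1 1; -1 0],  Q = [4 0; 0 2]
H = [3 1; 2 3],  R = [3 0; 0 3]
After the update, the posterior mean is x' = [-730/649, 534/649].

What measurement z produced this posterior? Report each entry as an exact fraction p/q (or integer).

x̄ = F·x = [-1, -1]
P̄ = F·P·Fᵀ + Q = [7 -1; -1 3]
S = H·P̄·Hᵀ + R = [63 40; 40 46]
K = P̄·Hᵀ·S⁻¹ = [240/649 -107/1298; -140/649 441/1298]
x' − x̄ = [-81/649, 1183/649] = K·y
y = (KᵀK)⁻¹·Kᵀ·(x' − x̄) = [1, 6]
z = y + H·x̄ = [1, 6] + [-4, -5] = [-3, 1]

z = [-3, 1]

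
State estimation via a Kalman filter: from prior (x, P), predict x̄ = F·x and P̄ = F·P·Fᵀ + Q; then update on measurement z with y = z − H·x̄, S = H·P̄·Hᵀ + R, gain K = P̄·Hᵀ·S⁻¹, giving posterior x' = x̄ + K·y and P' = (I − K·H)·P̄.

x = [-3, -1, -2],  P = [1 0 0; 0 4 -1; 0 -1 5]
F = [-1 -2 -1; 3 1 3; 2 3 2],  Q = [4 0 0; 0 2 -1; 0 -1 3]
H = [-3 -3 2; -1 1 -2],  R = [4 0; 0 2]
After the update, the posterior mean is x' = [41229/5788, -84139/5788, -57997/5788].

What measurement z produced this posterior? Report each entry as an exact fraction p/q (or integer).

x̄ = F·x = [7, -16, -13]
P̄ = F·P·Fᵀ + Q = [22 -19 -29; -19 54 36; -29 36 51]
S = H·P̄·Hᵀ + R = [466 -128; -128 60]
K = P̄·Hᵀ·S⁻¹ = [-461/2894 -327/5788; -463/2894 -1879/5788; 31/2894 -3437/5788]
x' − x̄ = [713/5788, 8469/5788, 17247/5788] = K·y
y = (KᵀK)⁻¹·Kᵀ·(x' − x̄) = [1, -5]
z = y + H·x̄ = [1, -5] + [1, 3] = [2, -2]

z = [2, -2]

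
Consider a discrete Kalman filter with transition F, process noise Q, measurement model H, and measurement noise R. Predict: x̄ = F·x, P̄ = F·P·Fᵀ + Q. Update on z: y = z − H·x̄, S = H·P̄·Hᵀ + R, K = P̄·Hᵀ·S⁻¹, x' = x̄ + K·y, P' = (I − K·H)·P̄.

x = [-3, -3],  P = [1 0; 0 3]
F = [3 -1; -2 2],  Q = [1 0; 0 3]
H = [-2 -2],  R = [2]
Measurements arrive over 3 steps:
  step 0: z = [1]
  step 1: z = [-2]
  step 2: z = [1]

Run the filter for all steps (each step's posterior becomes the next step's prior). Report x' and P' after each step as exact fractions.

step 0: x' = [-91/17, 77/17], P' = [219/17 -218/17; -218/17 225/17]
step 1: x' = [-264/13, 3570/169], P' = [207 -2690/13; -2690/13 35033/169]
step 2: x' = [-137647/1673, 137033/1673], P' = [5542123/1673 -5541978/1673; -5541978/1673 5542585/1673]

step 0: x̄ = F·x = [-6, 0]
step 0: P̄ = F·P·Fᵀ + Q = [13 -12; -12 19]
step 0: y = z − H·x̄ = [-11]
step 0: S = H·P̄·Hᵀ + R = [34]
step 0: K = P̄·Hᵀ·S⁻¹ = [-1/17; -7/17]
step 0: x' = x̄ + K·y = [-91/17, 77/17]
step 0: P' = (I − K·H)·P̄ = [219/17 -218/17; -218/17 225/17]
step 1: x̄ = F·x = [-350/17, 336/17]
step 1: P̄ = F·P·Fᵀ + Q = [3521/17 -3508/17; -3508/17 3571/17]
step 1: y = z − H·x̄ = [-62/17]
step 1: S = H·P̄·Hᵀ + R = [338/17]
step 1: K = P̄·Hᵀ·S⁻¹ = [-1/13; -63/169]
step 1: x' = x̄ + K·y = [-264/13, 3570/169]
step 1: P' = (I − K·H)·P̄ = [207 -2690/13; -2690/13 35033/169]
step 2: x̄ = F·x = [-13866/169, 14004/169]
step 2: P̄ = F·P·Fᵀ + Q = [559869/169 -559724/169; -559724/169 560331/169]
step 2: y = z − H·x̄ = [445/169]
step 2: S = H·P̄·Hᵀ + R = [3346/169]
step 2: K = P̄·Hᵀ·S⁻¹ = [-145/1673; -607/1673]
step 2: x' = x̄ + K·y = [-137647/1673, 137033/1673]
step 2: P' = (I − K·H)·P̄ = [5542123/1673 -5541978/1673; -5541978/1673 5542585/1673]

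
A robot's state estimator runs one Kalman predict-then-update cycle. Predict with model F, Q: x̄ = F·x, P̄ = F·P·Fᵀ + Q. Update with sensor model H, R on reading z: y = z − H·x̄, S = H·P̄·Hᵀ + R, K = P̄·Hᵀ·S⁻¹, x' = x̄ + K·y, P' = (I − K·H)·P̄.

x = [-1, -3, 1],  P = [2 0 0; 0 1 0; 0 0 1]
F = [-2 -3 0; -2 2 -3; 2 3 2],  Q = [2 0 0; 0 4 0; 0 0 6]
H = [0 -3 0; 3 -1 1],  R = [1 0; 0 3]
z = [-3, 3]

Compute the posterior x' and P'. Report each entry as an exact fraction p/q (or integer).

x' = [84269/22367, 22099/22367, -150455/22367]
P' = [57085/22367 1282/22367 -142751/22367; 1282/22367 2471/22367 -1456/22367; -142751/22367 -1456/22367 410117/22367]

x̄ = F·x = [11, -7, -9]
P̄ = F·P·Fᵀ + Q = [19 2 -17; 2 25 -8; -17 -8 27]
y = z − H·x̄ = [-24, -28]
S = H·P̄·Hᵀ + R = [226 81; 81 128]
K = P̄·Hᵀ·S⁻¹ = [-3846/22367 9074/22367; -7413/22367 -27/22367; 4368/22367 -5560/22367]
x' = x̄ + K·y = [84269/22367, 22099/22367, -150455/22367]
P' = (I − K·H)·P̄ = [57085/22367 1282/22367 -142751/22367; 1282/22367 2471/22367 -1456/22367; -142751/22367 -1456/22367 410117/22367]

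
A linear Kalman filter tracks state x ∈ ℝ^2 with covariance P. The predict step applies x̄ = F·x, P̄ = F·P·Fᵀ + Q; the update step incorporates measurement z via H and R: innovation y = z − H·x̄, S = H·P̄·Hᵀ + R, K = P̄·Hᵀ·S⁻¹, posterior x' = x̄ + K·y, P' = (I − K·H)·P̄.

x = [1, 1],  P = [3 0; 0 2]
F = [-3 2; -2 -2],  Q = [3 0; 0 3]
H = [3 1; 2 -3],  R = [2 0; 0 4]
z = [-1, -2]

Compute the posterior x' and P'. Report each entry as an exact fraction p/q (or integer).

x̄ = F·x = [-1, -4]
P̄ = F·P·Fᵀ + Q = [38 10; 10 23]
y = z − H·x̄ = [6, -12]
S = H·P̄·Hᵀ + R = [427 89; 89 243]
K = P̄·Hᵀ·S⁻¹ = [13019/47920 4303/47920; 431/2396 -641/2396]
x' = x̄ + K·y = [-10721/23960, 347/1198]
P' = (I − K·H)·P̄ = [4333/23960 1/1198; 1/1198 214/599]

x' = [-10721/23960, 347/1198]
P' = [4333/23960 1/1198; 1/1198 214/599]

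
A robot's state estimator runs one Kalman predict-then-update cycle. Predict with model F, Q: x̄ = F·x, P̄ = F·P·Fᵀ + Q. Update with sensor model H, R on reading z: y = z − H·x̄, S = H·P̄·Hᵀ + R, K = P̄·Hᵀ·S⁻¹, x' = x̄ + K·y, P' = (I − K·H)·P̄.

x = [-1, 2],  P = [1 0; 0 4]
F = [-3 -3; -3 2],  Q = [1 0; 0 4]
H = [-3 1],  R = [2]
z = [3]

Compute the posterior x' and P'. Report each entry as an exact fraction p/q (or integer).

x' = [384/535, 2783/535]
P' = [1201/535 3297/535; 3297/535 10039/535]

x̄ = F·x = [-3, 7]
P̄ = F·P·Fᵀ + Q = [46 -15; -15 29]
y = z − H·x̄ = [-13]
S = H·P̄·Hᵀ + R = [535]
K = P̄·Hᵀ·S⁻¹ = [-153/535; 74/535]
x' = x̄ + K·y = [384/535, 2783/535]
P' = (I − K·H)·P̄ = [1201/535 3297/535; 3297/535 10039/535]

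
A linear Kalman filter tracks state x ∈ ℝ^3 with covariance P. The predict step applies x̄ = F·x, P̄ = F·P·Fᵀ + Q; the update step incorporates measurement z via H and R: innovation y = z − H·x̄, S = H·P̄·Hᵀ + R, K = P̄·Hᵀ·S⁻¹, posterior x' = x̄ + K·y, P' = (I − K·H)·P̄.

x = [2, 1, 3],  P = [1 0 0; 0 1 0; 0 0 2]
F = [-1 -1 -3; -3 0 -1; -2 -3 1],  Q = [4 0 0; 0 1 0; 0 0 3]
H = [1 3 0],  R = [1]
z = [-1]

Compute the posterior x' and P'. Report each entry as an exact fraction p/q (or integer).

x' = [-18/11, 27/187, -30/17]
P' = [111/11 -36/11 -4; -36/11 219/187 23/17; -4 23/17 295/17]

x̄ = F·x = [-12, -9, -4]
P̄ = F·P·Fᵀ + Q = [24 9 -1; 9 12 4; -1 4 18]
y = z − H·x̄ = [38]
S = H·P̄·Hᵀ + R = [187]
K = P̄·Hᵀ·S⁻¹ = [3/11; 45/187; 1/17]
x' = x̄ + K·y = [-18/11, 27/187, -30/17]
P' = (I − K·H)·P̄ = [111/11 -36/11 -4; -36/11 219/187 23/17; -4 23/17 295/17]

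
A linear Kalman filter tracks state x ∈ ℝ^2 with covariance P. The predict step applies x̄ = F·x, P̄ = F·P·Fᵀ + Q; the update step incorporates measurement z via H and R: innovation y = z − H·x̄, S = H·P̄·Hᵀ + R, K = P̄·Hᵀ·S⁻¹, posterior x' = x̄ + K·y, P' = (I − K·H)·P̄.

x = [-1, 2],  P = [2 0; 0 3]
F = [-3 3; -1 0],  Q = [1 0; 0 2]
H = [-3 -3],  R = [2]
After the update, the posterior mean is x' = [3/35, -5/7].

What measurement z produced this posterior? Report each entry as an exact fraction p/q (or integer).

z = [2]

x̄ = F·x = [9, 1]
P̄ = F·P·Fᵀ + Q = [46 6; 6 4]
S = H·P̄·Hᵀ + R = [560]
K = P̄·Hᵀ·S⁻¹ = [-39/140; -3/56]
x' − x̄ = [-312/35, -12/7] = K·y
y = (KᵀK)⁻¹·Kᵀ·(x' − x̄) = [32]
z = y + H·x̄ = [32] + [-30] = [2]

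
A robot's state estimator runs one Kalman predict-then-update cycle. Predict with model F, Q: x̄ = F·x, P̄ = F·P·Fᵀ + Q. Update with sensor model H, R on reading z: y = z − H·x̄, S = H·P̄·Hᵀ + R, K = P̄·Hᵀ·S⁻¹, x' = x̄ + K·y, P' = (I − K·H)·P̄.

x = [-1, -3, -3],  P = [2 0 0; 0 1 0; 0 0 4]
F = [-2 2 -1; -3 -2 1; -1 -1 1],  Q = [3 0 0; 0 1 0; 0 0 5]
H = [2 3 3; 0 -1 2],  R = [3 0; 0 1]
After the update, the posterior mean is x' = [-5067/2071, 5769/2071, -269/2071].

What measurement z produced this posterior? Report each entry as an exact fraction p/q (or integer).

x̄ = F·x = [-1, 6, 1]
P̄ = F·P·Fᵀ + Q = [19 4 -2; 4 27 12; -2 12 12]
S = H·P̄·Hᵀ + R = [670 11; 11 28]
K = P̄·Hᵀ·S⁻¹ = [440/6213 -1948/6213; 3533/18639 -3385/18639; 1772/18639 7292/18639]
x' − x̄ = [-2996/2071, -6657/2071, -2340/2071] = K·y
y = (KᵀK)⁻¹·Kᵀ·(x' − x̄) = [-16, 1]
z = y + H·x̄ = [-16, 1] + [19, -4] = [3, -3]

z = [3, -3]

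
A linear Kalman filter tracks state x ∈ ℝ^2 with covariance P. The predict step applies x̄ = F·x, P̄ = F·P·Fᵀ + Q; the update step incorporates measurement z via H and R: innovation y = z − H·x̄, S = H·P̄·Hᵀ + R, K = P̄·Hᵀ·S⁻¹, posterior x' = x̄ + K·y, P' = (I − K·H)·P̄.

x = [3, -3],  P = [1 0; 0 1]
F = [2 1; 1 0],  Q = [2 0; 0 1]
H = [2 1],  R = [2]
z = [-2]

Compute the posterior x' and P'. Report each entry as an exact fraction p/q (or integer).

x̄ = F·x = [3, 3]
P̄ = F·P·Fᵀ + Q = [7 2; 2 2]
y = z − H·x̄ = [-11]
S = H·P̄·Hᵀ + R = [40]
K = P̄·Hᵀ·S⁻¹ = [2/5; 3/20]
x' = x̄ + K·y = [-7/5, 27/20]
P' = (I − K·H)·P̄ = [3/5 -2/5; -2/5 11/10]

x' = [-7/5, 27/20]
P' = [3/5 -2/5; -2/5 11/10]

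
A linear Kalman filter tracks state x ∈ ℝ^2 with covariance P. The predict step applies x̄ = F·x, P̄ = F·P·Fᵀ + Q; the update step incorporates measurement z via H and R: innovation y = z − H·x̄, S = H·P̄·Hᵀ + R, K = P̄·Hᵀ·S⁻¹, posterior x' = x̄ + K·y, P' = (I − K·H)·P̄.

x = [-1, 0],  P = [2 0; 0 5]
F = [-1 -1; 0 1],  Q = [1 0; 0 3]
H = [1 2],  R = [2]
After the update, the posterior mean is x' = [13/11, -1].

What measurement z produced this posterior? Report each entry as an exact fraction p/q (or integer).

x̄ = F·x = [1, 0]
P̄ = F·P·Fᵀ + Q = [8 -5; -5 8]
S = H·P̄·Hᵀ + R = [22]
K = P̄·Hᵀ·S⁻¹ = [-1/11; 1/2]
x' − x̄ = [2/11, -1] = K·y
y = (KᵀK)⁻¹·Kᵀ·(x' − x̄) = [-2]
z = y + H·x̄ = [-2] + [1] = [-1]

z = [-1]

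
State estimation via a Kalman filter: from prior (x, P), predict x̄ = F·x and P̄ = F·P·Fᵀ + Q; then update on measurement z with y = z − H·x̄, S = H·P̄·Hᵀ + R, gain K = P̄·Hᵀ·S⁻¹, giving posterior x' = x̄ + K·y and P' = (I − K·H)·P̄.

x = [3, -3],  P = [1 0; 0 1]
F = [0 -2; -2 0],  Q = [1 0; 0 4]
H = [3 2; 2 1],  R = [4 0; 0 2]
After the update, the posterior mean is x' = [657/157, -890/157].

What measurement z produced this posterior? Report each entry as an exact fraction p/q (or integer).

x̄ = F·x = [6, -6]
P̄ = F·P·Fᵀ + Q = [5 0; 0 8]
S = H·P̄·Hᵀ + R = [81 46; 46 30]
K = P̄·Hᵀ·S⁻¹ = [-5/157 60/157; 56/157 -44/157]
x' − x̄ = [-285/157, 52/157] = K·y
y = (KᵀK)⁻¹·Kᵀ·(x' − x̄) = [-3, -5]
z = y + H·x̄ = [-3, -5] + [6, 6] = [3, 1]

z = [3, 1]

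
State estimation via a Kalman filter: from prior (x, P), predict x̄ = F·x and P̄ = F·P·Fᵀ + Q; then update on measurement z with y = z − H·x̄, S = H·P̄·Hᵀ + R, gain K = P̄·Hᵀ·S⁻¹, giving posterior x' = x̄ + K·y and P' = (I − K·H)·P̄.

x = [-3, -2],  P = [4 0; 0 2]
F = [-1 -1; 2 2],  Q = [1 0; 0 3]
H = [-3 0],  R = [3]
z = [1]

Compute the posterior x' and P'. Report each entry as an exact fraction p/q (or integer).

x̄ = F·x = [5, -10]
P̄ = F·P·Fᵀ + Q = [7 -12; -12 27]
y = z − H·x̄ = [16]
S = H·P̄·Hᵀ + R = [66]
K = P̄·Hᵀ·S⁻¹ = [-7/22; 6/11]
x' = x̄ + K·y = [-1/11, -14/11]
P' = (I − K·H)·P̄ = [7/22 -6/11; -6/11 81/11]

x' = [-1/11, -14/11]
P' = [7/22 -6/11; -6/11 81/11]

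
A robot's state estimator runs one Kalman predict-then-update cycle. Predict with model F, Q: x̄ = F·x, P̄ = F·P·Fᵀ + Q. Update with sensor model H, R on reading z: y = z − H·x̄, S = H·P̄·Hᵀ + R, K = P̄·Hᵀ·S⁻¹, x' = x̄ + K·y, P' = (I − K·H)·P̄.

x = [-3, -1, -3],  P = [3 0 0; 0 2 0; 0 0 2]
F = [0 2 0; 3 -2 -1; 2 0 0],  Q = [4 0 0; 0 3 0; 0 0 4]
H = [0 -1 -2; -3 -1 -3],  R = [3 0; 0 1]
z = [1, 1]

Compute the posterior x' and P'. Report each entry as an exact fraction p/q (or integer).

x̄ = F·x = [-2, -4, -6]
P̄ = F·P·Fᵀ + Q = [12 -8 0; -8 40 18; 0 18 16]
y = z − H·x̄ = [-15, -27]
S = H·P̄·Hᵀ + R = [179 202; 202 353]
K = P̄·Hᵀ·S⁻¹ = [8480/22383 -6628/22383; -12688/22383 2822/22383; -4318/22383 -1714/22383]
x' = x̄ + K·y = [2330/7461, 8198/7461, -7750/7461]
P' = (I − K·H)·P̄ = [15172/22383 1456/22383 -13448/22383; 1456/22383 128572/22383 -45254/22383; -13448/22383 -45254/22383 29104/22383]

x' = [2330/7461, 8198/7461, -7750/7461]
P' = [15172/22383 1456/22383 -13448/22383; 1456/22383 128572/22383 -45254/22383; -13448/22383 -45254/22383 29104/22383]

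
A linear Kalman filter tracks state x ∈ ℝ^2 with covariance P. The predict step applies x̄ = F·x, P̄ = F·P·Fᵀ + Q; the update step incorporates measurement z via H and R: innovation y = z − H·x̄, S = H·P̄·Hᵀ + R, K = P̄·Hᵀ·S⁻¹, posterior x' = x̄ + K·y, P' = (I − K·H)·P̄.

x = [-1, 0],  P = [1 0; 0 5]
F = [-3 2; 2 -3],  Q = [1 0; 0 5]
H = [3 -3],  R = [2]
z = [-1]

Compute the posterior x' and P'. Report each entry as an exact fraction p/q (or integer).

x' = [525/703, 754/703]
P' = [1488/703 1422/703; 1422/703 1512/703]

x̄ = F·x = [3, -2]
P̄ = F·P·Fᵀ + Q = [30 -36; -36 54]
y = z − H·x̄ = [-16]
S = H·P̄·Hᵀ + R = [1406]
K = P̄·Hᵀ·S⁻¹ = [99/703; -135/703]
x' = x̄ + K·y = [525/703, 754/703]
P' = (I − K·H)·P̄ = [1488/703 1422/703; 1422/703 1512/703]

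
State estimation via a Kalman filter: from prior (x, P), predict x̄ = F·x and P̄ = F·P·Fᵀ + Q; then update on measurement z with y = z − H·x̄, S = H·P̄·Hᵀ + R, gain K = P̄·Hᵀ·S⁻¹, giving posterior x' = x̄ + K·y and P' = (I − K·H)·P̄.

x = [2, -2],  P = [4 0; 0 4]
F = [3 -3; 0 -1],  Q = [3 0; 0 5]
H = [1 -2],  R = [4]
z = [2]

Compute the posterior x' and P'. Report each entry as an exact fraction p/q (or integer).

x̄ = F·x = [12, 2]
P̄ = F·P·Fᵀ + Q = [75 12; 12 9]
y = z − H·x̄ = [-6]
S = H·P̄·Hᵀ + R = [67]
K = P̄·Hᵀ·S⁻¹ = [51/67; -6/67]
x' = x̄ + K·y = [498/67, 170/67]
P' = (I − K·H)·P̄ = [2424/67 1110/67; 1110/67 567/67]

x' = [498/67, 170/67]
P' = [2424/67 1110/67; 1110/67 567/67]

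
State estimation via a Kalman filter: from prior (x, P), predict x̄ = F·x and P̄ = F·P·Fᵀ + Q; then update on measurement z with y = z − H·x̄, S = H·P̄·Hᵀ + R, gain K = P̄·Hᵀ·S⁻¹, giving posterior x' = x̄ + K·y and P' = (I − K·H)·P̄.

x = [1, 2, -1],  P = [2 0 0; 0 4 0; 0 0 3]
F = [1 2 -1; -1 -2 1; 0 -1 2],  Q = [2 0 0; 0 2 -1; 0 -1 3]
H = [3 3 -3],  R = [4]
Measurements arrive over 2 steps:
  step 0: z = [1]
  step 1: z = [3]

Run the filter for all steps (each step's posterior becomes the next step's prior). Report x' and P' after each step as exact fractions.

step 0: x' = [846/229, -1011/229, -256/229], P' = [2963/229 -3225/229 -326/229; -3225/229 4178/229 997/229; -326/229 997/229 751/229]
step 1: x' = [-114776/48211, 147536/48211, -12539/48211], P' = [679588/48211 -707276/48211 -38720/48211; -707276/48211 876283/48211 175459/48211; -38720/48211 175459/48211 153179/48211]

step 0: x̄ = F·x = [6, -6, -4]
step 0: P̄ = F·P·Fᵀ + Q = [23 -21 -14; -21 23 13; -14 13 19]
step 0: y = z − H·x̄ = [-11]
step 0: S = H·P̄·Hᵀ + R = [229]
step 0: K = P̄·Hᵀ·S⁻¹ = [48/229; -33/229; -60/229]
step 0: x' = x̄ + K·y = [846/229, -1011/229, -256/229]
step 0: P' = (I − K·H)·P̄ = [2963/229 -3225/229 -326/229; -3225/229 4178/229 997/229; -326/229 997/229 751/229]
step 1: x̄ = F·x = [-920/229, 920/229, 499/229]
step 1: P̄ = F·P·Fᵀ + Q = [4648/229 -4190/229 -2300/229; -4190/229 4648/229 2071/229; -2300/229 2071/229 3881/229]
step 1: y = z − H·x̄ = [2184/229]
step 1: S = H·P̄·Hᵀ + R = [48211/229]
step 1: K = P̄·Hᵀ·S⁻¹ = [8274/48211; -4839/48211; -12330/48211]
step 1: x' = x̄ + K·y = [-114776/48211, 147536/48211, -12539/48211]
step 1: P' = (I − K·H)·P̄ = [679588/48211 -707276/48211 -38720/48211; -707276/48211 876283/48211 175459/48211; -38720/48211 175459/48211 153179/48211]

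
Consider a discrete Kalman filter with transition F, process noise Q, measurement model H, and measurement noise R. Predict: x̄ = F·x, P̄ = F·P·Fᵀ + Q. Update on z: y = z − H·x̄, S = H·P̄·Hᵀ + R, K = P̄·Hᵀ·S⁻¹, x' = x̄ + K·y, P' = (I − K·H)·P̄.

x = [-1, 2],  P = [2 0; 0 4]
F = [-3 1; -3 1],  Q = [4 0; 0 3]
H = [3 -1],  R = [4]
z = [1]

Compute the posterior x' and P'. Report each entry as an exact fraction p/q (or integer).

x' = [151/131, 286/131]
P' = [270/131 586/131; 586/131 1594/131]

x̄ = F·x = [5, 5]
P̄ = F·P·Fᵀ + Q = [26 22; 22 25]
y = z − H·x̄ = [-9]
S = H·P̄·Hᵀ + R = [131]
K = P̄·Hᵀ·S⁻¹ = [56/131; 41/131]
x' = x̄ + K·y = [151/131, 286/131]
P' = (I − K·H)·P̄ = [270/131 586/131; 586/131 1594/131]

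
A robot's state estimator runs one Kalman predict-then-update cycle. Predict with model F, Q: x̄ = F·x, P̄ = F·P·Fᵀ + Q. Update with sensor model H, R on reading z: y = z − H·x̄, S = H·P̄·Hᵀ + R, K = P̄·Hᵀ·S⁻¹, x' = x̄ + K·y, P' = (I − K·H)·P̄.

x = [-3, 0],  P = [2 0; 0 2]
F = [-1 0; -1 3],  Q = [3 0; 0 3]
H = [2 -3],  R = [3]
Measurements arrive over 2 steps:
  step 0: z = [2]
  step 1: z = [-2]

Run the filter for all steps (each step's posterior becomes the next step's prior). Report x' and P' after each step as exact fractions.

step 0: x̄ = F·x = [3, 3]
step 0: P̄ = F·P·Fᵀ + Q = [5 2; 2 23]
step 0: y = z − H·x̄ = [5]
step 0: S = H·P̄·Hᵀ + R = [206]
step 0: K = P̄·Hᵀ·S⁻¹ = [2/103; -65/206]
step 0: x' = x̄ + K·y = [319/103, 293/206]
step 0: P' = (I − K·H)·P̄ = [507/103 336/103; 336/103 513/206]
step 1: x̄ = F·x = [-319/103, 241/206]
step 1: P̄ = F·P·Fᵀ + Q = [816/103 -501/103; -501/103 2217/206]
step 1: y = z − H·x̄ = [1587/206]
step 1: S = H·P̄·Hᵀ + R = [39123/206]
step 1: K = P̄·Hᵀ·S⁻¹ = [2090/13041; -2885/13041]
step 1: x' = x̄ + K·y = [-352/189, -101/189]
step 1: P' = (I − K·H)·P̄ = [13234/4347 8126/4347; 8126/4347 6379/4347]

step 0: x' = [319/103, 293/206], P' = [507/103 336/103; 336/103 513/206]
step 1: x' = [-352/189, -101/189], P' = [13234/4347 8126/4347; 8126/4347 6379/4347]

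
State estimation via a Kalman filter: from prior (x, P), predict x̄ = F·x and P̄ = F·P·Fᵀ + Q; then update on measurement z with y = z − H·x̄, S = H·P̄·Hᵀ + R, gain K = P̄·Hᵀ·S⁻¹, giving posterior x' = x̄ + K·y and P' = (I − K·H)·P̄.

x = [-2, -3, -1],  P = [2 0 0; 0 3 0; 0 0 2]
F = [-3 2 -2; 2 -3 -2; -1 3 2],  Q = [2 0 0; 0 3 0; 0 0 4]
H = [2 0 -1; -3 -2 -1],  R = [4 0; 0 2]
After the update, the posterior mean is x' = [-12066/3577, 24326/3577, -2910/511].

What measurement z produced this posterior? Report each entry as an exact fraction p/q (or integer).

x̄ = F·x = [2, 7, -9]
P̄ = F·P·Fᵀ + Q = [40 -22 16; -22 46 -39; 16 -39 41]
S = H·P̄·Hᵀ + R = [141 -173; -173 263]
K = P̄·Hᵀ·S⁻¹ = [458/3577 -950/3577; 467/3577 484/3577; -305/511 -222/511]
x' − x̄ = [-19220/3577, -713/3577, 1689/511] = K·y
y = (KᵀK)⁻¹·Kᵀ·(x' − x̄) = [-15, 13]
z = y + H·x̄ = [-15, 13] + [13, -11] = [-2, 2]

z = [-2, 2]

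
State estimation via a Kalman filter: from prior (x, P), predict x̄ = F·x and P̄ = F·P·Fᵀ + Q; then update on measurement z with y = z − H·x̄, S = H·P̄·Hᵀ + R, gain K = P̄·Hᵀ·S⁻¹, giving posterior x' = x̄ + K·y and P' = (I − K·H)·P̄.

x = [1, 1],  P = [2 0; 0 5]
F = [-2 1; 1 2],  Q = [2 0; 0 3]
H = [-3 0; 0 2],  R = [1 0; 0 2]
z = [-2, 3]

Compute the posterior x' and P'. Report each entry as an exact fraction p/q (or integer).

x' = [1363/2096, 1621/1048]
P' = [231/2096 1/1048; 1/1048 769/1572]

x̄ = F·x = [-1, 3]
P̄ = F·P·Fᵀ + Q = [15 6; 6 25]
y = z − H·x̄ = [-5, -3]
S = H·P̄·Hᵀ + R = [136 -36; -36 102]
K = P̄·Hᵀ·S⁻¹ = [-693/2096 1/1048; -3/1048 769/1572]
x' = x̄ + K·y = [1363/2096, 1621/1048]
P' = (I − K·H)·P̄ = [231/2096 1/1048; 1/1048 769/1572]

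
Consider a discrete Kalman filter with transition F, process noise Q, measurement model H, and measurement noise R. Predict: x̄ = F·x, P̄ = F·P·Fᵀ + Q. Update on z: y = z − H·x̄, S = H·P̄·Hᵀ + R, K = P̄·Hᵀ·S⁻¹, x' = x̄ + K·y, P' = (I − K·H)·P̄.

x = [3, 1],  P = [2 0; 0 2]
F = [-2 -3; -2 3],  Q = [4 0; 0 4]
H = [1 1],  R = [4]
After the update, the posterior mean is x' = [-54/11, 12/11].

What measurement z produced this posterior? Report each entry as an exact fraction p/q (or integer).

x̄ = F·x = [-9, -3]
P̄ = F·P·Fᵀ + Q = [30 -10; -10 30]
S = H·P̄·Hᵀ + R = [44]
K = P̄·Hᵀ·S⁻¹ = [5/11; 5/11]
x' − x̄ = [45/11, 45/11] = K·y
y = (KᵀK)⁻¹·Kᵀ·(x' − x̄) = [9]
z = y + H·x̄ = [9] + [-12] = [-3]

z = [-3]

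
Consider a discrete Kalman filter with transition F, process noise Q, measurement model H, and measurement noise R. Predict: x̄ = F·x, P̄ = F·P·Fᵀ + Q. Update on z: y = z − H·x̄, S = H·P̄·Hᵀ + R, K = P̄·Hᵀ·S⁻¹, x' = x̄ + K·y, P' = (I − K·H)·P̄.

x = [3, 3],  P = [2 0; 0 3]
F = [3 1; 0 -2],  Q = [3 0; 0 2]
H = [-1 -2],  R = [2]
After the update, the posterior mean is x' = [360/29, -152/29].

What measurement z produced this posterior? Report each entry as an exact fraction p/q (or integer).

x̄ = F·x = [12, -6]
P̄ = F·P·Fᵀ + Q = [24 -6; -6 14]
S = H·P̄·Hᵀ + R = [58]
K = P̄·Hᵀ·S⁻¹ = [-6/29; -11/29]
x' − x̄ = [12/29, 22/29] = K·y
y = (KᵀK)⁻¹·Kᵀ·(x' − x̄) = [-2]
z = y + H·x̄ = [-2] + [0] = [-2]

z = [-2]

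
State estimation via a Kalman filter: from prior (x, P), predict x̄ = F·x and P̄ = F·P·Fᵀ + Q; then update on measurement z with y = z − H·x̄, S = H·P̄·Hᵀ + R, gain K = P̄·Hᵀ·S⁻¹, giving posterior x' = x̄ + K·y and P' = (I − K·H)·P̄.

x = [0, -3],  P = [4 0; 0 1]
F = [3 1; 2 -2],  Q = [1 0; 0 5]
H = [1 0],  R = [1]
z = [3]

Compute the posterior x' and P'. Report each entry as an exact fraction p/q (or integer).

x' = [37/13, 122/13]
P' = [38/39 22/39; 22/39 491/39]

x̄ = F·x = [-3, 6]
P̄ = F·P·Fᵀ + Q = [38 22; 22 25]
y = z − H·x̄ = [6]
S = H·P̄·Hᵀ + R = [39]
K = P̄·Hᵀ·S⁻¹ = [38/39; 22/39]
x' = x̄ + K·y = [37/13, 122/13]
P' = (I − K·H)·P̄ = [38/39 22/39; 22/39 491/39]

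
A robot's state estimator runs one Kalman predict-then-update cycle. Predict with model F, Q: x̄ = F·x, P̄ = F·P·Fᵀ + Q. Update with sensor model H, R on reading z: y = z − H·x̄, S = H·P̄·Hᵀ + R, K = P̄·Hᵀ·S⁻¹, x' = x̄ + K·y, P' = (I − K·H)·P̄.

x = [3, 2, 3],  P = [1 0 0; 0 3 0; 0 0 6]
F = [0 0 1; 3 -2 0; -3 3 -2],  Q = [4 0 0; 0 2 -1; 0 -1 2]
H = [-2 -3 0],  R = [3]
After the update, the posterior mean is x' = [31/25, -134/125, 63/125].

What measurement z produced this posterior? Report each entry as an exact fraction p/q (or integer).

z = [1]

x̄ = F·x = [3, 5, -9]
P̄ = F·P·Fᵀ + Q = [10 0 -12; 0 23 -28; -12 -28 62]
S = H·P̄·Hᵀ + R = [250]
K = P̄·Hᵀ·S⁻¹ = [-2/25; -69/250; 54/125]
x' − x̄ = [-44/25, -759/125, 1188/125] = K·y
y = (KᵀK)⁻¹·Kᵀ·(x' − x̄) = [22]
z = y + H·x̄ = [22] + [-21] = [1]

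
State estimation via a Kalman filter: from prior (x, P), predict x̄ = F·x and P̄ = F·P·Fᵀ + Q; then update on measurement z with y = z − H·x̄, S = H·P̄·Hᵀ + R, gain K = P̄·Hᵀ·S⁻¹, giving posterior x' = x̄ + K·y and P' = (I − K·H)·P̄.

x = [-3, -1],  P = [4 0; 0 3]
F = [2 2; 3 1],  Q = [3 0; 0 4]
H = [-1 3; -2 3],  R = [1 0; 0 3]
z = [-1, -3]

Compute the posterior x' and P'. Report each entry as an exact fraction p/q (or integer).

x' = [975/953, -77/953]
P' = [15681/4765 1317/953; 1317/953 632/953]

x̄ = F·x = [-8, -10]
P̄ = F·P·Fᵀ + Q = [31 30; 30 43]
y = z − H·x̄ = [21, 11]
S = H·P̄·Hᵀ + R = [239 179; 179 154]
K = P̄·Hᵀ·S⁻¹ = [4074/4765 -3869/4765; 579/953 -246/953]
x' = x̄ + K·y = [975/953, -77/953]
P' = (I − K·H)·P̄ = [15681/4765 1317/953; 1317/953 632/953]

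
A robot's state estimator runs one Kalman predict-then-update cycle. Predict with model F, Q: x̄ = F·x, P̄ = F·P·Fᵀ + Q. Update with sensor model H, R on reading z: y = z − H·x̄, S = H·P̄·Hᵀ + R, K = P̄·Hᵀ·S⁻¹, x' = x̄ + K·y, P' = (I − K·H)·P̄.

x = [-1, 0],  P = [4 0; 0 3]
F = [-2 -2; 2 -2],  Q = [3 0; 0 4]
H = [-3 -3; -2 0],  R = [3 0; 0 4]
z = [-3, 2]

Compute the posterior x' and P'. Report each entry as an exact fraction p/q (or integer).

x̄ = F·x = [2, -2]
P̄ = F·P·Fᵀ + Q = [31 -4; -4 32]
y = z − H·x̄ = [-3, 6]
S = H·P̄·Hᵀ + R = [498 162; 162 128]
K = P̄·Hᵀ·S⁻¹ = [-27/3125 -2959/6250; -1004/3125 1466/3125]
x' = x̄ + K·y = [-2546/3125, 5558/3125]
P' = (I − K·H)·P̄ = [2959/3125 -2932/3125; -2932/3125 3936/3125]

x' = [-2546/3125, 5558/3125]
P' = [2959/3125 -2932/3125; -2932/3125 3936/3125]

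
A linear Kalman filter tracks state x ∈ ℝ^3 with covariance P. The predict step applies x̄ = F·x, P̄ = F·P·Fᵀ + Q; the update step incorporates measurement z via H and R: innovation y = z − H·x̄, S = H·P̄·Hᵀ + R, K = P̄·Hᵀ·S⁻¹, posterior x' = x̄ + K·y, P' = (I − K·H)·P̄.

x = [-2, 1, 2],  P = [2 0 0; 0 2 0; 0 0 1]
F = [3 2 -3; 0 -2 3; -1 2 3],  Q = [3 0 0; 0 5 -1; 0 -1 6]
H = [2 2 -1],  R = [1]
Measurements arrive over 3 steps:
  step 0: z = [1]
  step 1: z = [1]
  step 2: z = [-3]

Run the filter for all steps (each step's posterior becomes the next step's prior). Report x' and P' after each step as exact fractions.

step 0: x̄ = F·x = [-10, 4, 10]
step 0: P̄ = F·P·Fᵀ + Q = [38 -17 -7; -17 22 0; -7 0 25]
step 0: y = z − H·x̄ = [23]
step 0: S = H·P̄·Hᵀ + R = [158]
step 0: K = P̄·Hᵀ·S⁻¹ = [49/158; 5/79; -39/158]
step 0: x' = x̄ + K·y = [-453/158, 431/79, 683/158]
step 0: P' = (I − K·H)·P̄ = [3603/158 -1588/79 805/158; -1588/79 1688/79 195/79; 805/158 195/79 2429/158]
step 1: x̄ = F·x = [-842/79, 325/158, 2113/79]
step 1: P̄ = F·P·Fᵀ + Q = [5492/79 -2192/79 -11105/79; -2192/79 31475/158 -284/79; -11105/79 -284/79 26235/79]
step 1: y = z − H·x̄ = [3551/79]
step 1: S = H·P̄·Hᵀ + R = [139252/79]
step 1: K = P̄·Hᵀ·S⁻¹ = [17705/139252; 27375/139252; -49013/139252]
step 1: x' = x̄ + K·y = [-688351/139252, 1516925/139252, 1521447/139252]
step 1: P' = (I − K·H)·P̄ = [5712721/139252 -9998921/139252 -8590105/139252; -9998921/139252 18254275/139252 16483333/139252; -8590105/139252 16483333/139252 15835469/139252]
step 2: x̄ = F·x = [-898886/34813, 1530491/139252, 4143271/69626]
step 2: P̄ = F·P·Fᵀ + Q = [26050852/34813 -8763436/34813 -57429307/34813; -8763436/34813 18432585/139252 37567671/69626; -57429307/34813 37567671/69626 127855216/34813]
step 2: y = z − H·x̄ = [2999723/34813]
step 2: S = H·P̄·Hᵀ + R = [335000420/34813]
step 2: K = P̄·Hᵀ·S⁻¹ = [92004139/335000420; -5418883/67000084; -205146159/335000420]
step 2: x' = x̄ + K·y = [-722151371/335000420, 134728527/33500042, 2258268781/335000420]
step 2: P' = (I − K·H)·P̄ = [7534104163/335000420 -2544775899/67000084 -10471554803/335000420; -2544775899/67000084 1162817920/16750021 4218410445/67000084; -10471554803/335000420 4218410445/67000084 21446141003/335000420]

step 0: x' = [-453/158, 431/79, 683/158], P' = [3603/158 -1588/79 805/158; -1588/79 1688/79 195/79; 805/158 195/79 2429/158]
step 1: x' = [-688351/139252, 1516925/139252, 1521447/139252], P' = [5712721/139252 -9998921/139252 -8590105/139252; -9998921/139252 18254275/139252 16483333/139252; -8590105/139252 16483333/139252 15835469/139252]
step 2: x' = [-722151371/335000420, 134728527/33500042, 2258268781/335000420], P' = [7534104163/335000420 -2544775899/67000084 -10471554803/335000420; -2544775899/67000084 1162817920/16750021 4218410445/67000084; -10471554803/335000420 4218410445/67000084 21446141003/335000420]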